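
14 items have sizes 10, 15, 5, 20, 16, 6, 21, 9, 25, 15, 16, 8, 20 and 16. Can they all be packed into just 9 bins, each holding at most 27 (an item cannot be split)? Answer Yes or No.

Yes

A valid assignment using 9 bins:
  bin 1: 25 = 25
  bin 2: 21 + 6 = 27
  bin 3: 20 + 5 = 25
  bin 4: 20 = 20
  bin 5: 16 + 10 = 26
  bin 6: 16 + 9 = 25
  bin 7: 16 + 8 = 24
  bin 8: 15 = 15
  bin 9: 15 = 15
Every load is within 27, so 9 bins suffice.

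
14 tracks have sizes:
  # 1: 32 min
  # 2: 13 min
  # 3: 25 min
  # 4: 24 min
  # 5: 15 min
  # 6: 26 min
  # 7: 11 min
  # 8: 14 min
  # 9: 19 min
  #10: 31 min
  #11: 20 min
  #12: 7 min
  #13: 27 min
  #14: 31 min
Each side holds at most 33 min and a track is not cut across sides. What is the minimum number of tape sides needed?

10

Total = 32 + 31 + 31 + 27 + 26 + 25 + 24 + 20 + 19 + 15 + 14 + 13 + 11 + 7 = 295 min.
Lower bound: ⌈295/33⌉ = 9 tape sides.
A packing using 10 tape sides:
  side 1: 32 = 32
  side 2: 31 = 31
  side 3: 31 = 31
  side 4: 27 = 27
  side 5: 26 + 7 = 33
  side 6: 25 = 25
  side 7: 24 = 24
  side 8: 20 + 13 = 33
  side 9: 19 + 14 = 33
  side 10: 15 + 11 = 26
No arrangement into 9 tape sides stays within capacity, so 10 is optimal.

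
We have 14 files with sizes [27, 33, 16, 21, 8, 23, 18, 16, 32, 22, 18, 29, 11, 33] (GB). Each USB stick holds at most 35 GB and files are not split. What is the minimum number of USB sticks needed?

10

Total = 33 + 33 + 32 + 29 + 27 + 23 + 22 + 21 + 18 + 18 + 16 + 16 + 11 + 8 = 307 GB.
Lower bound: ⌈307/35⌉ = 9 USB sticks.
Also, 10 files each exceed 35/2 GB, and no two of those can share a USB stick, so at least 10 USB sticks are needed.
A packing using 10 USB sticks:
  USB stick 1: 33 = 33
  USB stick 2: 33 = 33
  USB stick 3: 32 = 32
  USB stick 4: 29 = 29
  USB stick 5: 27 + 8 = 35
  USB stick 6: 23 + 11 = 34
  USB stick 7: 22 = 22
  USB stick 8: 21 = 21
  USB stick 9: 18 + 16 = 34
  USB stick 10: 18 + 16 = 34
This matches the lower bound, so 10 is optimal.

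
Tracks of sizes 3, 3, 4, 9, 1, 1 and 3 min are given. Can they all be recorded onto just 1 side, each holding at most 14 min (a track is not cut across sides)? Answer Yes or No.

Total = 24 min; ⌈24/14⌉ = 2.
At least 2 tape sides are required, but only 1 is allowed.

No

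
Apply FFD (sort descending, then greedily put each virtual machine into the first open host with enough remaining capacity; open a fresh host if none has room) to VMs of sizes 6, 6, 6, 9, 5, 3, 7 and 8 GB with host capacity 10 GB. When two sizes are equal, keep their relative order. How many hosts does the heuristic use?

7

Sorted descending: 9, 8, 7, 6, 6, 6, 5, 3.
  9 → host 1 (new)  [load 9/10]
  8 → host 2 (new)  [load 8/10]
  7 → host 3 (new)  [load 7/10]
  6 → host 4 (new)  [load 6/10]
  6 → host 5 (new)  [load 6/10]
  6 → host 6 (new)  [load 6/10]
  5 → host 7 (new)  [load 5/10]
  3 → host 3  [load 10/10]
7 hosts opened.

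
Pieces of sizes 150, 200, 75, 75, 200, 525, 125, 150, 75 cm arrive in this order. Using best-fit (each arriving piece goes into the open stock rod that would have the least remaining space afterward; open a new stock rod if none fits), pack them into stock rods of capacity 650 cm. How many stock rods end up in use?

  150 → stock rod 1 (new)  [load 150/650]
  200 → stock rod 1  [load 350/650]
  75 → stock rod 1  [load 425/650]
  75 → stock rod 1  [load 500/650]
  200 → stock rod 2 (new)  [load 200/650]
  525 → stock rod 3 (new)  [load 525/650]
  125 → stock rod 3  [load 650/650]
  150 → stock rod 1  [load 650/650]
  75 → stock rod 2  [load 275/650]
3 stock rods opened.

3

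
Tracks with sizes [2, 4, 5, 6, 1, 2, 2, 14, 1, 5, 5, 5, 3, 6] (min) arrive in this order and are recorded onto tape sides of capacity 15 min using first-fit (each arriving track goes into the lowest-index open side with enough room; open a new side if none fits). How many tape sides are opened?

  2 → side 1 (new)  [load 2/15]
  4 → side 1  [load 6/15]
  5 → side 1  [load 11/15]
  6 → side 2 (new)  [load 6/15]
  1 → side 1  [load 12/15]
  2 → side 1  [load 14/15]
  2 → side 2  [load 8/15]
  14 → side 3 (new)  [load 14/15]
  1 → side 1  [load 15/15]
  5 → side 2  [load 13/15]
  5 → side 4 (new)  [load 5/15]
  5 → side 4  [load 10/15]
  3 → side 4  [load 13/15]
  6 → side 5 (new)  [load 6/15]
5 tape sides opened.

5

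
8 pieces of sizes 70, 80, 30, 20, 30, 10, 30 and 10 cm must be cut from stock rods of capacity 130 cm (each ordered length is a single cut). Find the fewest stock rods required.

Total = 80 + 70 + 30 + 30 + 30 + 20 + 10 + 10 = 280 cm.
Lower bound: ⌈280/130⌉ = 3 stock rods.
A packing using 3 stock rods:
  stock rod 1: 80 + 30 + 20 = 130
  stock rod 2: 70 + 30 + 30 = 130
  stock rod 3: 10 + 10 = 20
This matches the lower bound, so 3 is optimal.

3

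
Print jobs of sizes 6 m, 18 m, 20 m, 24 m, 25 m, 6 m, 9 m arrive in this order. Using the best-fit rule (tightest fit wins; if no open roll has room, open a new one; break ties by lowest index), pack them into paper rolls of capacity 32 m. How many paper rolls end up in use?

4

  6 → roll 1 (new)  [load 6/32]
  18 → roll 1  [load 24/32]
  20 → roll 2 (new)  [load 20/32]
  24 → roll 3 (new)  [load 24/32]
  25 → roll 4 (new)  [load 25/32]
  6 → roll 4  [load 31/32]
  9 → roll 2  [load 29/32]
4 paper rolls opened.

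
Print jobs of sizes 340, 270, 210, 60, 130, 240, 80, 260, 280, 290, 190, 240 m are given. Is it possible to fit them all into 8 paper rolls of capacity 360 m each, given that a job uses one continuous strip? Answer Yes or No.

Total = 2590 m; ⌈2590/360⌉ = 8.
9 print jobs each exceed half the capacity and cannot share a roll, forcing at least 9 paper rolls.
At least 9 paper rolls are required, but only 8 are allowed.

No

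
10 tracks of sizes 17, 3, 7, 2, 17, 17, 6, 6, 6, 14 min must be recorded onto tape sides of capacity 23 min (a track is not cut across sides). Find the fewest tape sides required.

Total = 17 + 17 + 17 + 14 + 7 + 6 + 6 + 6 + 3 + 2 = 95 min.
Lower bound: ⌈95/23⌉ = 5 tape sides.
A packing using 5 tape sides:
  side 1: 17 + 6 = 23
  side 2: 17 + 6 = 23
  side 3: 17 + 6 = 23
  side 4: 14 + 7 + 2 = 23
  side 5: 3 = 3
This matches the lower bound, so 5 is optimal.

5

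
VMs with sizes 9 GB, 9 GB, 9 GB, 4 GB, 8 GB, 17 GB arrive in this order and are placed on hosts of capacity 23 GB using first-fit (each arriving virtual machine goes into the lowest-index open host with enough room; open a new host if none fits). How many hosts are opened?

  9 → host 1 (new)  [load 9/23]
  9 → host 1  [load 18/23]
  9 → host 2 (new)  [load 9/23]
  4 → host 1  [load 22/23]
  8 → host 2  [load 17/23]
  17 → host 3 (new)  [load 17/23]
3 hosts opened.

3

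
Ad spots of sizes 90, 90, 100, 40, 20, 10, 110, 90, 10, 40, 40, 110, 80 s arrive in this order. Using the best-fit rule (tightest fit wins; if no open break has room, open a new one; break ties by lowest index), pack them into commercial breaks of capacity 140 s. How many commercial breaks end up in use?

7

  90 → break 1 (new)  [load 90/140]
  90 → break 2 (new)  [load 90/140]
  100 → break 3 (new)  [load 100/140]
  40 → break 3  [load 140/140]
  20 → break 1  [load 110/140]
  10 → break 1  [load 120/140]
  110 → break 4 (new)  [load 110/140]
  90 → break 5 (new)  [load 90/140]
  10 → break 1  [load 130/140]
  40 → break 2  [load 130/140]
  40 → break 5  [load 130/140]
  110 → break 6 (new)  [load 110/140]
  80 → break 7 (new)  [load 80/140]
7 commercial breaks opened.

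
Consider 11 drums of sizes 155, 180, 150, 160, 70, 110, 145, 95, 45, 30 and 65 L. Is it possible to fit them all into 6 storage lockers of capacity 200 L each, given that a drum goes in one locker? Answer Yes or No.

Total = 1205 L; ⌈1205/200⌉ = 7.
At least 7 storage lockers are required, but only 6 are allowed.

No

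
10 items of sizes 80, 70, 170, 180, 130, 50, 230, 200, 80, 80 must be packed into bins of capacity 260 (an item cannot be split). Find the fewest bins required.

Total = 230 + 200 + 180 + 170 + 130 + 80 + 80 + 80 + 70 + 50 = 1270.
Lower bound: ⌈1270/260⌉ = 5 bins.
A packing using 6 bins:
  bin 1: 230 = 230
  bin 2: 200 + 50 = 250
  bin 3: 180 + 80 = 260
  bin 4: 170 + 80 = 250
  bin 5: 130 + 80 = 210
  bin 6: 70 = 70
No arrangement into 5 bins stays within capacity, so 6 is optimal.

6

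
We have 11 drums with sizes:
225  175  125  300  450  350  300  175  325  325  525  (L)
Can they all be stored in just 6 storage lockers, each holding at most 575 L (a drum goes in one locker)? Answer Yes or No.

Total = 3275 L; ⌈3275/575⌉ = 6.
7 drums each exceed half the capacity and cannot share a locker, forcing at least 7 storage lockers.
At least 7 storage lockers are required, but only 6 are allowed.

No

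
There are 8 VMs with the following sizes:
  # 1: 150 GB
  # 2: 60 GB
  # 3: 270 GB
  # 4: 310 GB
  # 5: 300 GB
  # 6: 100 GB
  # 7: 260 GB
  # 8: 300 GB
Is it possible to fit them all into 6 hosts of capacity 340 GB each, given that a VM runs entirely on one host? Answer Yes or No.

A valid assignment using 6 hosts:
  host 1: 310 = 310
  host 2: 300 = 300
  host 3: 300 = 300
  host 4: 270 + 60 = 330
  host 5: 260 = 260
  host 6: 150 + 100 = 250
Every load is within 340 GB, so 6 hosts suffice.

Yes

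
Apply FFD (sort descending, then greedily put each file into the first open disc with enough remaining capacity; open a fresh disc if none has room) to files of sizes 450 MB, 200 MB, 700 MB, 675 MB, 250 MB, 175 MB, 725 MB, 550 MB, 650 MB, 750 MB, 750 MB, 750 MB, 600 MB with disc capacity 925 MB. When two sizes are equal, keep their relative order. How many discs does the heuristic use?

Sorted descending: 750, 750, 750, 725, 700, 675, 650, 600, 550, 450, 250, 200, 175.
  750 → disc 1 (new)  [load 750/925]
  750 → disc 2 (new)  [load 750/925]
  750 → disc 3 (new)  [load 750/925]
  725 → disc 4 (new)  [load 725/925]
  700 → disc 5 (new)  [load 700/925]
  675 → disc 6 (new)  [load 675/925]
  650 → disc 7 (new)  [load 650/925]
  600 → disc 8 (new)  [load 600/925]
  550 → disc 9 (new)  [load 550/925]
  450 → disc 10 (new)  [load 450/925]
  250 → disc 6  [load 925/925]
  200 → disc 4  [load 925/925]
  175 → disc 1  [load 925/925]
10 discs opened.

10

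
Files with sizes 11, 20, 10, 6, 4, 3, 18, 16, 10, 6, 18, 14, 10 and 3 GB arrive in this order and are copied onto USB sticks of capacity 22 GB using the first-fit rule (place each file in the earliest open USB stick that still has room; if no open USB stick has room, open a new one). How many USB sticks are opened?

8

  11 → USB stick 1 (new)  [load 11/22]
  20 → USB stick 2 (new)  [load 20/22]
  10 → USB stick 1  [load 21/22]
  6 → USB stick 3 (new)  [load 6/22]
  4 → USB stick 3  [load 10/22]
  3 → USB stick 3  [load 13/22]
  18 → USB stick 4 (new)  [load 18/22]
  16 → USB stick 5 (new)  [load 16/22]
  10 → USB stick 6 (new)  [load 10/22]
  6 → USB stick 3  [load 19/22]
  18 → USB stick 7 (new)  [load 18/22]
  14 → USB stick 8 (new)  [load 14/22]
  10 → USB stick 6  [load 20/22]
  3 → USB stick 3  [load 22/22]
8 USB sticks opened.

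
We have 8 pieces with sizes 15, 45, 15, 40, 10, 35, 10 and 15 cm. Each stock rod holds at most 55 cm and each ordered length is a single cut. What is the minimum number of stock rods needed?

Total = 45 + 40 + 35 + 15 + 15 + 15 + 10 + 10 = 185 cm.
Lower bound: ⌈185/55⌉ = 4 stock rods.
A packing using 4 stock rods:
  stock rod 1: 45 + 10 = 55
  stock rod 2: 40 + 15 = 55
  stock rod 3: 35 + 15 = 50
  stock rod 4: 15 + 10 = 25
This matches the lower bound, so 4 is optimal.

4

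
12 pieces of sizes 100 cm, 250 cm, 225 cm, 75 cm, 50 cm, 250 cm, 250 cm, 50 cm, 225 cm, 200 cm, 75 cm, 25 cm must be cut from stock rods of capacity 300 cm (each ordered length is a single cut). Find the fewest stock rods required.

6

Total = 250 + 250 + 250 + 225 + 225 + 200 + 100 + 75 + 75 + 50 + 50 + 25 = 1775 cm.
Lower bound: ⌈1775/300⌉ = 6 stock rods.
A packing using 6 stock rods:
  stock rod 1: 250 + 50 = 300
  stock rod 2: 250 + 50 = 300
  stock rod 3: 250 + 25 = 275
  stock rod 4: 225 + 75 = 300
  stock rod 5: 225 + 75 = 300
  stock rod 6: 200 + 100 = 300
This matches the lower bound, so 6 is optimal.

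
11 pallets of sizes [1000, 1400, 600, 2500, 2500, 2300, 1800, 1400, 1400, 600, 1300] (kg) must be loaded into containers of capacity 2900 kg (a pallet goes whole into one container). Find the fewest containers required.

7

Total = 2500 + 2500 + 2300 + 1800 + 1400 + 1400 + 1400 + 1300 + 1000 + 600 + 600 = 16800 kg.
Lower bound: ⌈16800/2900⌉ = 6 containers.
A packing using 7 containers:
  container 1: 2500 = 2500
  container 2: 2500 = 2500
  container 3: 2300 + 600 = 2900
  container 4: 1800 + 1000 = 2800
  container 5: 1400 + 1400 = 2800
  container 6: 1400 + 1300 = 2700
  container 7: 600 = 600
No arrangement into 6 containers stays within capacity, so 7 is optimal.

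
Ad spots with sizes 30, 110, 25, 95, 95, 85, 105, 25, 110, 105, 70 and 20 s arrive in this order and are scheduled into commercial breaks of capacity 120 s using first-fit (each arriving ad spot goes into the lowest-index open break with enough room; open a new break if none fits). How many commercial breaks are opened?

9

  30 → break 1 (new)  [load 30/120]
  110 → break 2 (new)  [load 110/120]
  25 → break 1  [load 55/120]
  95 → break 3 (new)  [load 95/120]
  95 → break 4 (new)  [load 95/120]
  85 → break 5 (new)  [load 85/120]
  105 → break 6 (new)  [load 105/120]
  25 → break 1  [load 80/120]
  110 → break 7 (new)  [load 110/120]
  105 → break 8 (new)  [load 105/120]
  70 → break 9 (new)  [load 70/120]
  20 → break 1  [load 100/120]
9 commercial breaks opened.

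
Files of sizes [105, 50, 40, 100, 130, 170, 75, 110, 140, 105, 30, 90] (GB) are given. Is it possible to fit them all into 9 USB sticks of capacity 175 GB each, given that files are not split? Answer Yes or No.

Yes

A valid assignment using 8 USB sticks:
  USB stick 1: 170 = 170
  USB stick 2: 140 + 30 = 170
  USB stick 3: 130 + 40 = 170
  USB stick 4: 110 + 50 = 160
  USB stick 5: 105 = 105
  USB stick 6: 105 = 105
  USB stick 7: 100 + 75 = 175
  USB stick 8: 90 = 90
That uses only 8 ≤ 9, so 9 USB sticks are enough.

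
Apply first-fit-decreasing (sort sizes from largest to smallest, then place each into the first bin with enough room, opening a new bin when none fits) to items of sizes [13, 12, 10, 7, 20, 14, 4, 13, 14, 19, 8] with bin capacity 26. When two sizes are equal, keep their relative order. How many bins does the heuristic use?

6

Sorted descending: 20, 19, 14, 14, 13, 13, 12, 10, 8, 7, 4.
  20 → bin 1 (new)  [load 20/26]
  19 → bin 2 (new)  [load 19/26]
  14 → bin 3 (new)  [load 14/26]
  14 → bin 4 (new)  [load 14/26]
  13 → bin 5 (new)  [load 13/26]
  13 → bin 5  [load 26/26]
  12 → bin 3  [load 26/26]
  10 → bin 4  [load 24/26]
  8 → bin 6 (new)  [load 8/26]
  7 → bin 2  [load 26/26]
  4 → bin 1  [load 24/26]
6 bins opened.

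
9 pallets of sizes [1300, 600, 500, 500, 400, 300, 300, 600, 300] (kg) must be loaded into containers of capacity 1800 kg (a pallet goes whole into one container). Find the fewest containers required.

Total = 1300 + 600 + 600 + 500 + 500 + 400 + 300 + 300 + 300 = 4800 kg.
Lower bound: ⌈4800/1800⌉ = 3 containers.
A packing using 3 containers:
  container 1: 1300 + 500 = 1800
  container 2: 600 + 600 + 500 = 1700
  container 3: 400 + 300 + 300 + 300 = 1300
This matches the lower bound, so 3 is optimal.

3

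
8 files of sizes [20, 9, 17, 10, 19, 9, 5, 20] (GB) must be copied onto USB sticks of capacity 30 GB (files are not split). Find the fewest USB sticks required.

4

Total = 20 + 20 + 19 + 17 + 10 + 9 + 9 + 5 = 109 GB.
Lower bound: ⌈109/30⌉ = 4 USB sticks.
A packing using 4 USB sticks:
  USB stick 1: 20 + 10 = 30
  USB stick 2: 20 + 9 = 29
  USB stick 3: 19 + 9 = 28
  USB stick 4: 17 + 5 = 22
This matches the lower bound, so 4 is optimal.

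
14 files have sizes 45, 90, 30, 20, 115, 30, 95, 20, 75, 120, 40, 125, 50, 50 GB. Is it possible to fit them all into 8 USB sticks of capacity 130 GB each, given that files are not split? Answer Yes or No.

Yes

A valid assignment using 8 USB sticks:
  USB stick 1: 125 = 125
  USB stick 2: 120 = 120
  USB stick 3: 115 = 115
  USB stick 4: 95 + 30 = 125
  USB stick 5: 90 + 40 = 130
  USB stick 6: 75 + 50 = 125
  USB stick 7: 50 + 45 + 30 = 125
  USB stick 8: 20 + 20 = 40
Every load is within 130 GB, so 8 USB sticks suffice.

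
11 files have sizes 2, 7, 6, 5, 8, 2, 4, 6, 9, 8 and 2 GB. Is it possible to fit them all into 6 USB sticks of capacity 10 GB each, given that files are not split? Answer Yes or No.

Total = 59 GB; ⌈59/10⌉ = 6.
The bound of 6 does not rule out 6, but exhaustive search shows no assignment into 6 USB sticks of capacity 10 GB exists — the minimum is 7.

No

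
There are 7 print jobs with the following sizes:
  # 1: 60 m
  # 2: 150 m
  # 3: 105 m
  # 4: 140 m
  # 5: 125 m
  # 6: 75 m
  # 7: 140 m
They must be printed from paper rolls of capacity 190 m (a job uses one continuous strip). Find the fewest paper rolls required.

Total = 150 + 140 + 140 + 125 + 105 + 75 + 60 = 795 m.
Lower bound: ⌈795/190⌉ = 5 paper rolls.
A packing using 5 paper rolls:
  roll 1: 150 = 150
  roll 2: 140 = 140
  roll 3: 140 = 140
  roll 4: 125 + 60 = 185
  roll 5: 105 + 75 = 180
This matches the lower bound, so 5 is optimal.

5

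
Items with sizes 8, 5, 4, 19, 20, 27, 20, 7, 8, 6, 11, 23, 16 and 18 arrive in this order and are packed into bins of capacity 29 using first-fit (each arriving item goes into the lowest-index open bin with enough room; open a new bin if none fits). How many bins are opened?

  8 → bin 1 (new)  [load 8/29]
  5 → bin 1  [load 13/29]
  4 → bin 1  [load 17/29]
  19 → bin 2 (new)  [load 19/29]
  20 → bin 3 (new)  [load 20/29]
  27 → bin 4 (new)  [load 27/29]
  20 → bin 5 (new)  [load 20/29]
  7 → bin 1  [load 24/29]
  8 → bin 2  [load 27/29]
  6 → bin 3  [load 26/29]
  11 → bin 6 (new)  [load 11/29]
  23 → bin 7 (new)  [load 23/29]
  16 → bin 6  [load 27/29]
  18 → bin 8 (new)  [load 18/29]
8 bins opened.

8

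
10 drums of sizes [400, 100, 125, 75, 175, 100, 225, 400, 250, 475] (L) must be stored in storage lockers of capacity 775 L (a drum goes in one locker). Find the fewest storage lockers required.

Total = 475 + 400 + 400 + 250 + 225 + 175 + 125 + 100 + 100 + 75 = 2325 L.
Lower bound: ⌈2325/775⌉ = 3 storage lockers.
A packing using 3 storage lockers:
  locker 1: 475 + 225 + 75 = 775
  locker 2: 400 + 250 + 125 = 775
  locker 3: 400 + 175 + 100 + 100 = 775
This matches the lower bound, so 3 is optimal.

3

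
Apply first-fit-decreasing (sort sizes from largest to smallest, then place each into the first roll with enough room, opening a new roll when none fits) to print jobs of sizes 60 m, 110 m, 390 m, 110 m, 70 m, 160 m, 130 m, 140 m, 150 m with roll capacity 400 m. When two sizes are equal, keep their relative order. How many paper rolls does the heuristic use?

Sorted descending: 390, 160, 150, 140, 130, 110, 110, 70, 60.
  390 → roll 1 (new)  [load 390/400]
  160 → roll 2 (new)  [load 160/400]
  150 → roll 2  [load 310/400]
  140 → roll 3 (new)  [load 140/400]
  130 → roll 3  [load 270/400]
  110 → roll 3  [load 380/400]
  110 → roll 4 (new)  [load 110/400]
  70 → roll 2  [load 380/400]
  60 → roll 4  [load 170/400]
4 paper rolls opened.

4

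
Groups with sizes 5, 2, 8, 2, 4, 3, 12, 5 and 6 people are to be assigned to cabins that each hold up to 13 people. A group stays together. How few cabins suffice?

Total = 12 + 8 + 6 + 5 + 5 + 4 + 3 + 2 + 2 = 47 people.
Lower bound: ⌈47/13⌉ = 4 cabins.
A packing using 4 cabins:
  cabin 1: 12 = 12
  cabin 2: 8 + 5 = 13
  cabin 3: 6 + 5 + 2 = 13
  cabin 4: 4 + 3 + 2 = 9
This matches the lower bound, so 4 is optimal.

4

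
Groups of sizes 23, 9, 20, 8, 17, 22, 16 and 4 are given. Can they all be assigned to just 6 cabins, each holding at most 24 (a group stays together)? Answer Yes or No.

Yes

A valid assignment using 6 cabins:
  cabin 1: 23 = 23
  cabin 2: 22 = 22
  cabin 3: 20 + 4 = 24
  cabin 4: 17 = 17
  cabin 5: 16 + 8 = 24
  cabin 6: 9 = 9
Every load is within 24, so 6 cabins suffice.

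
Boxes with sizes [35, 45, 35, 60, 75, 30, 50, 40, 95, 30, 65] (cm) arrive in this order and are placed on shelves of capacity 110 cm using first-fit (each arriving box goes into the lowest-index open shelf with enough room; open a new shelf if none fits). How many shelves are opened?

6

  35 → shelf 1 (new)  [load 35/110]
  45 → shelf 1  [load 80/110]
  35 → shelf 2 (new)  [load 35/110]
  60 → shelf 2  [load 95/110]
  75 → shelf 3 (new)  [load 75/110]
  30 → shelf 1  [load 110/110]
  50 → shelf 4 (new)  [load 50/110]
  40 → shelf 4  [load 90/110]
  95 → shelf 5 (new)  [load 95/110]
  30 → shelf 3  [load 105/110]
  65 → shelf 6 (new)  [load 65/110]
6 shelves opened.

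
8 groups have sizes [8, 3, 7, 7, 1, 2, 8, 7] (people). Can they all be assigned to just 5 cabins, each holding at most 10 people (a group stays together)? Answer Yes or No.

A valid assignment using 5 cabins:
  cabin 1: 8 + 2 = 10
  cabin 2: 8 + 1 = 9
  cabin 3: 7 + 3 = 10
  cabin 4: 7 = 7
  cabin 5: 7 = 7
Every load is within 10 people, so 5 cabins suffice.

Yes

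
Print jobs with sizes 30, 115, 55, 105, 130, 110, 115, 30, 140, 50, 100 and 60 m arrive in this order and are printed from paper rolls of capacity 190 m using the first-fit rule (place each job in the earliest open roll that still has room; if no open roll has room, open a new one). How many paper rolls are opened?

  30 → roll 1 (new)  [load 30/190]
  115 → roll 1  [load 145/190]
  55 → roll 2 (new)  [load 55/190]
  105 → roll 2  [load 160/190]
  130 → roll 3 (new)  [load 130/190]
  110 → roll 4 (new)  [load 110/190]
  115 → roll 5 (new)  [load 115/190]
  30 → roll 1  [load 175/190]
  140 → roll 6 (new)  [load 140/190]
  50 → roll 3  [load 180/190]
  100 → roll 7 (new)  [load 100/190]
  60 → roll 4  [load 170/190]
7 paper rolls opened.

7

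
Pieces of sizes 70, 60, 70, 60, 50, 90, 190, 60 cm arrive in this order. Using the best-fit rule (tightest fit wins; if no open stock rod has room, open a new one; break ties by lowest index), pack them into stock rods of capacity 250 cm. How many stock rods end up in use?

  70 → stock rod 1 (new)  [load 70/250]
  60 → stock rod 1  [load 130/250]
  70 → stock rod 1  [load 200/250]
  60 → stock rod 2 (new)  [load 60/250]
  50 → stock rod 1  [load 250/250]
  90 → stock rod 2  [load 150/250]
  190 → stock rod 3 (new)  [load 190/250]
  60 → stock rod 3  [load 250/250]
3 stock rods opened.

3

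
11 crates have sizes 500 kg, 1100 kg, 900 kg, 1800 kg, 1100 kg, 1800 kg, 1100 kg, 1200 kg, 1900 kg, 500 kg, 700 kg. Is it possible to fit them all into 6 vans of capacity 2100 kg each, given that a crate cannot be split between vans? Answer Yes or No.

Total = 12600 kg; ⌈12600/2100⌉ = 6.
7 crates each exceed half the capacity and cannot share a van, forcing at least 7 vans.
At least 7 vans are required, but only 6 are allowed.

No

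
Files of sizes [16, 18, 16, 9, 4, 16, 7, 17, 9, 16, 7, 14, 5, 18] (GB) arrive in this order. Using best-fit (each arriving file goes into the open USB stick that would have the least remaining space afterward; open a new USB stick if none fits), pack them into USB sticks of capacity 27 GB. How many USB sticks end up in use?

8

  16 → USB stick 1 (new)  [load 16/27]
  18 → USB stick 2 (new)  [load 18/27]
  16 → USB stick 3 (new)  [load 16/27]
  9 → USB stick 2  [load 27/27]
  4 → USB stick 1  [load 20/27]
  16 → USB stick 4 (new)  [load 16/27]
  7 → USB stick 1  [load 27/27]
  17 → USB stick 5 (new)  [load 17/27]
  9 → USB stick 5  [load 26/27]
  16 → USB stick 6 (new)  [load 16/27]
  7 → USB stick 3  [load 23/27]
  14 → USB stick 7 (new)  [load 14/27]
  5 → USB stick 4  [load 21/27]
  18 → USB stick 8 (new)  [load 18/27]
8 USB sticks opened.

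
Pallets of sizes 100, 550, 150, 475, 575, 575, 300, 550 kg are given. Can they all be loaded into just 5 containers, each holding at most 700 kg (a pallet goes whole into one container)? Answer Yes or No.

Total = 3275 kg; ⌈3275/700⌉ = 5.
The bound of 5 does not rule out 5, but exhaustive search shows no assignment into 5 containers of capacity 700 kg exists — the minimum is 6.

No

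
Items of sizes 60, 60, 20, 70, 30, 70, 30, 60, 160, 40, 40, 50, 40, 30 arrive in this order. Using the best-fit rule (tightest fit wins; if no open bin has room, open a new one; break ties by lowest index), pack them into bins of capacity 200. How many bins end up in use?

  60 → bin 1 (new)  [load 60/200]
  60 → bin 1  [load 120/200]
  20 → bin 1  [load 140/200]
  70 → bin 2 (new)  [load 70/200]
  30 → bin 1  [load 170/200]
  70 → bin 2  [load 140/200]
  30 → bin 1  [load 200/200]
  60 → bin 2  [load 200/200]
  160 → bin 3 (new)  [load 160/200]
  40 → bin 3  [load 200/200]
  40 → bin 4 (new)  [load 40/200]
  50 → bin 4  [load 90/200]
  40 → bin 4  [load 130/200]
  30 → bin 4  [load 160/200]
4 bins opened.

4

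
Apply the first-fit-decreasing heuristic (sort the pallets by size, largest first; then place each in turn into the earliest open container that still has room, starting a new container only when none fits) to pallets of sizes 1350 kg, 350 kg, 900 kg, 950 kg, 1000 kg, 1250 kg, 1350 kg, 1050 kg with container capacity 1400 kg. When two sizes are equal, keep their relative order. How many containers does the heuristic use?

7

Sorted descending: 1350, 1350, 1250, 1050, 1000, 950, 900, 350.
  1350 → container 1 (new)  [load 1350/1400]
  1350 → container 2 (new)  [load 1350/1400]
  1250 → container 3 (new)  [load 1250/1400]
  1050 → container 4 (new)  [load 1050/1400]
  1000 → container 5 (new)  [load 1000/1400]
  950 → container 6 (new)  [load 950/1400]
  900 → container 7 (new)  [load 900/1400]
  350 → container 4  [load 1400/1400]
7 containers opened.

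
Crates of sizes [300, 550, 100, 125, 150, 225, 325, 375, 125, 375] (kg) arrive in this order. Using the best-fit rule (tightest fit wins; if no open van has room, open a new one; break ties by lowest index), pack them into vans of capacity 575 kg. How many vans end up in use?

6

  300 → van 1 (new)  [load 300/575]
  550 → van 2 (new)  [load 550/575]
  100 → van 1  [load 400/575]
  125 → van 1  [load 525/575]
  150 → van 3 (new)  [load 150/575]
  225 → van 3  [load 375/575]
  325 → van 4 (new)  [load 325/575]
  375 → van 5 (new)  [load 375/575]
  125 → van 3  [load 500/575]
  375 → van 6 (new)  [load 375/575]
6 vans opened.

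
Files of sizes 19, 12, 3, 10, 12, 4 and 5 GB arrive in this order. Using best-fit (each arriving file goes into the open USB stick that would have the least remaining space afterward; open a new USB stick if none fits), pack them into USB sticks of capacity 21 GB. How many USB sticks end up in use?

4

  19 → USB stick 1 (new)  [load 19/21]
  12 → USB stick 2 (new)  [load 12/21]
  3 → USB stick 2  [load 15/21]
  10 → USB stick 3 (new)  [load 10/21]
  12 → USB stick 4 (new)  [load 12/21]
  4 → USB stick 2  [load 19/21]
  5 → USB stick 4  [load 17/21]
4 USB sticks opened.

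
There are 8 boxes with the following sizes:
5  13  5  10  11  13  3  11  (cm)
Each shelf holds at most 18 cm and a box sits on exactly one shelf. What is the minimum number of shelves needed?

Total = 13 + 13 + 11 + 11 + 10 + 5 + 5 + 3 = 71 cm.
Lower bound: ⌈71/18⌉ = 4 shelves.
Also, 5 boxes each exceed 9 cm, and no two of those can share a shelf, so at least 5 shelves are needed.
A packing using 5 shelves:
  shelf 1: 13 + 5 = 18
  shelf 2: 13 + 5 = 18
  shelf 3: 11 + 3 = 14
  shelf 4: 11 = 11
  shelf 5: 10 = 10
This matches the lower bound, so 5 is optimal.

5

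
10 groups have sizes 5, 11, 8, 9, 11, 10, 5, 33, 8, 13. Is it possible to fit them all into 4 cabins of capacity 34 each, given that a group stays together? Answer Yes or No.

A valid assignment using 4 cabins:
  cabin 1: 33 = 33
  cabin 2: 13 + 11 + 10 = 34
  cabin 3: 11 + 9 + 8 + 5 = 33
  cabin 4: 8 + 5 = 13
Every load is within 34, so 4 cabins suffice.

Yes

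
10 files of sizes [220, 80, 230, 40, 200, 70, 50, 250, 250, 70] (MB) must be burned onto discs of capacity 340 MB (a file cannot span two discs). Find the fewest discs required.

Total = 250 + 250 + 230 + 220 + 200 + 80 + 70 + 70 + 50 + 40 = 1460 MB.
Lower bound: ⌈1460/340⌉ = 5 discs.
A packing using 5 discs:
  disc 1: 250 + 80 = 330
  disc 2: 250 + 70 = 320
  disc 3: 230 + 70 + 40 = 340
  disc 4: 220 + 50 = 270
  disc 5: 200 = 200
This matches the lower bound, so 5 is optimal.

5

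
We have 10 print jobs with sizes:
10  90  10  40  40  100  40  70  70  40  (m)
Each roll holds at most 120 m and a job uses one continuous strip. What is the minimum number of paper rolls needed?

Total = 100 + 90 + 70 + 70 + 40 + 40 + 40 + 40 + 10 + 10 = 510 m.
Lower bound: ⌈510/120⌉ = 5 paper rolls.
A packing using 5 paper rolls:
  roll 1: 100 + 10 + 10 = 120
  roll 2: 90 = 90
  roll 3: 70 + 40 = 110
  roll 4: 70 + 40 = 110
  roll 5: 40 + 40 = 80
This matches the lower bound, so 5 is optimal.

5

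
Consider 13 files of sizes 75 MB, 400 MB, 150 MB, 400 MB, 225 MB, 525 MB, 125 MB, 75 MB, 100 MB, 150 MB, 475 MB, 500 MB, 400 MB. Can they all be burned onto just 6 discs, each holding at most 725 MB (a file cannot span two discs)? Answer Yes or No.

Yes

A valid assignment using 6 discs:
  disc 1: 525 + 150 = 675
  disc 2: 500 + 225 = 725
  disc 3: 475 + 150 + 100 = 725
  disc 4: 400 + 125 + 75 + 75 = 675
  disc 5: 400 = 400
  disc 6: 400 = 400
Every load is within 725 MB, so 6 discs suffice.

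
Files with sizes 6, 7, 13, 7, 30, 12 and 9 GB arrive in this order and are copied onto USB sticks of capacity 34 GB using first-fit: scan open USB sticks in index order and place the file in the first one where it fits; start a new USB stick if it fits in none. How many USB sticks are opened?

3

  6 → USB stick 1 (new)  [load 6/34]
  7 → USB stick 1  [load 13/34]
  13 → USB stick 1  [load 26/34]
  7 → USB stick 1  [load 33/34]
  30 → USB stick 2 (new)  [load 30/34]
  12 → USB stick 3 (new)  [load 12/34]
  9 → USB stick 3  [load 21/34]
3 USB sticks opened.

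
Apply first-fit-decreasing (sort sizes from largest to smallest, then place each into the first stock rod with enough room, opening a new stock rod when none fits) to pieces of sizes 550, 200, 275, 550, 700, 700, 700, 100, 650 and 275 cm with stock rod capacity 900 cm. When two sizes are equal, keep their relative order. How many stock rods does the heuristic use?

6

Sorted descending: 700, 700, 700, 650, 550, 550, 275, 275, 200, 100.
  700 → stock rod 1 (new)  [load 700/900]
  700 → stock rod 2 (new)  [load 700/900]
  700 → stock rod 3 (new)  [load 700/900]
  650 → stock rod 4 (new)  [load 650/900]
  550 → stock rod 5 (new)  [load 550/900]
  550 → stock rod 6 (new)  [load 550/900]
  275 → stock rod 5  [load 825/900]
  275 → stock rod 6  [load 825/900]
  200 → stock rod 1  [load 900/900]
  100 → stock rod 2  [load 800/900]
6 stock rods opened.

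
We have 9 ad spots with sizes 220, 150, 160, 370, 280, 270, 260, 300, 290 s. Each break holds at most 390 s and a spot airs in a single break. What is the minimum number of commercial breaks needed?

8

Total = 370 + 300 + 290 + 280 + 270 + 260 + 220 + 160 + 150 = 2300 s.
Lower bound: ⌈2300/390⌉ = 6 commercial breaks.
Also, 7 ad spots each exceed 195 s, and no two of those can share a break, so at least 7 commercial breaks are needed.
A packing using 8 commercial breaks:
  break 1: 370 = 370
  break 2: 300 = 300
  break 3: 290 = 290
  break 4: 280 = 280
  break 5: 270 = 270
  break 6: 260 = 260
  break 7: 220 + 160 = 380
  break 8: 150 = 150
No arrangement into 7 commercial breaks stays within capacity, so 8 is optimal.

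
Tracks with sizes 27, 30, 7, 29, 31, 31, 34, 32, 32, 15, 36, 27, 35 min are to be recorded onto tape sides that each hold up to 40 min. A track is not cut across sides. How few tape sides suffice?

12

Total = 36 + 35 + 34 + 32 + 32 + 31 + 31 + 30 + 29 + 27 + 27 + 15 + 7 = 366 min.
Lower bound: ⌈366/40⌉ = 10 tape sides.
Also, 11 tracks each exceed 20 min, and no two of those can share a side, so at least 11 tape sides are needed.
A packing using 12 tape sides:
  side 1: 36 = 36
  side 2: 35 = 35
  side 3: 34 = 34
  side 4: 32 + 7 = 39
  side 5: 32 = 32
  side 6: 31 = 31
  side 7: 31 = 31
  side 8: 30 = 30
  side 9: 29 = 29
  side 10: 27 = 27
  side 11: 27 = 27
  side 12: 15 = 15
No arrangement into 11 tape sides stays within capacity, so 12 is optimal.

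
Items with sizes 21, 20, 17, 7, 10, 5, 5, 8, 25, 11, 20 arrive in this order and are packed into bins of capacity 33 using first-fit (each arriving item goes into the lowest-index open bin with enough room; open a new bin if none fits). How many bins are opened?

  21 → bin 1 (new)  [load 21/33]
  20 → bin 2 (new)  [load 20/33]
  17 → bin 3 (new)  [load 17/33]
  7 → bin 1  [load 28/33]
  10 → bin 2  [load 30/33]
  5 → bin 1  [load 33/33]
  5 → bin 3  [load 22/33]
  8 → bin 3  [load 30/33]
  25 → bin 4 (new)  [load 25/33]
  11 → bin 5 (new)  [load 11/33]
  20 → bin 5  [load 31/33]
5 bins opened.

5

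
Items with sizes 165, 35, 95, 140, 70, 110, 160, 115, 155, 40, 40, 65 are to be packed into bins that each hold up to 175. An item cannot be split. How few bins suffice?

Total = 165 + 160 + 155 + 140 + 115 + 110 + 95 + 70 + 65 + 40 + 40 + 35 = 1190.
Lower bound: ⌈1190/175⌉ = 7 bins.
A packing using 8 bins:
  bin 1: 165 = 165
  bin 2: 160 = 160
  bin 3: 155 = 155
  bin 4: 140 + 35 = 175
  bin 5: 115 + 40 = 155
  bin 6: 110 + 65 = 175
  bin 7: 95 + 70 = 165
  bin 8: 40 = 40
No arrangement into 7 bins stays within capacity, so 8 is optimal.

8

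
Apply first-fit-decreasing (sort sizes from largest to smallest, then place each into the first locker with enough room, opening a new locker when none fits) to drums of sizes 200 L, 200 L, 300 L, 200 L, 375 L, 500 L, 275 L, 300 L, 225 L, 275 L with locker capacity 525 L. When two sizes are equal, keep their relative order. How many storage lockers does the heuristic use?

6

Sorted descending: 500, 375, 300, 300, 275, 275, 225, 200, 200, 200.
  500 → locker 1 (new)  [load 500/525]
  375 → locker 2 (new)  [load 375/525]
  300 → locker 3 (new)  [load 300/525]
  300 → locker 4 (new)  [load 300/525]
  275 → locker 5 (new)  [load 275/525]
  275 → locker 6 (new)  [load 275/525]
  225 → locker 3  [load 525/525]
  200 → locker 4  [load 500/525]
  200 → locker 5  [load 475/525]
  200 → locker 6  [load 475/525]
6 storage lockers opened.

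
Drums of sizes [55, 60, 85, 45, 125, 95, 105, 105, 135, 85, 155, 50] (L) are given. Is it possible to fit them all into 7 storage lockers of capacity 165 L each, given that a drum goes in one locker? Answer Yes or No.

Total = 1100 L; ⌈1100/165⌉ = 7.
8 drums each exceed half the capacity and cannot share a locker, forcing at least 8 storage lockers.
At least 8 storage lockers are required, but only 7 are allowed.

No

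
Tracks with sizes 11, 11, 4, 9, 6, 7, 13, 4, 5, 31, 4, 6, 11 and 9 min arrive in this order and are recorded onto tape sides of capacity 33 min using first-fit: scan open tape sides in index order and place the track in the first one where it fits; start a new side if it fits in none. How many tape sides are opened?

5

  11 → side 1 (new)  [load 11/33]
  11 → side 1  [load 22/33]
  4 → side 1  [load 26/33]
  9 → side 2 (new)  [load 9/33]
  6 → side 1  [load 32/33]
  7 → side 2  [load 16/33]
  13 → side 2  [load 29/33]
  4 → side 2  [load 33/33]
  5 → side 3 (new)  [load 5/33]
  31 → side 4 (new)  [load 31/33]
  4 → side 3  [load 9/33]
  6 → side 3  [load 15/33]
  11 → side 3  [load 26/33]
  9 → side 5 (new)  [load 9/33]
5 tape sides opened.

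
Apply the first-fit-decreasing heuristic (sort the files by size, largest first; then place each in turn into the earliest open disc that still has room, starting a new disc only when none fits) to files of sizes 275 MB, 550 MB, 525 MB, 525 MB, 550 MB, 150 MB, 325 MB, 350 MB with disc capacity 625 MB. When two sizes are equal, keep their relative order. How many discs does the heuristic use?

6

Sorted descending: 550, 550, 525, 525, 350, 325, 275, 150.
  550 → disc 1 (new)  [load 550/625]
  550 → disc 2 (new)  [load 550/625]
  525 → disc 3 (new)  [load 525/625]
  525 → disc 4 (new)  [load 525/625]
  350 → disc 5 (new)  [load 350/625]
  325 → disc 6 (new)  [load 325/625]
  275 → disc 5  [load 625/625]
  150 → disc 6  [load 475/625]
6 discs opened.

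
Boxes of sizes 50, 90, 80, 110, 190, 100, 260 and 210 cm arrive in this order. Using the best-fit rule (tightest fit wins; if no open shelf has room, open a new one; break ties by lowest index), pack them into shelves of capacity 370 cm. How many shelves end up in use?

4

  50 → shelf 1 (new)  [load 50/370]
  90 → shelf 1  [load 140/370]
  80 → shelf 1  [load 220/370]
  110 → shelf 1  [load 330/370]
  190 → shelf 2 (new)  [load 190/370]
  100 → shelf 2  [load 290/370]
  260 → shelf 3 (new)  [load 260/370]
  210 → shelf 4 (new)  [load 210/370]
4 shelves opened.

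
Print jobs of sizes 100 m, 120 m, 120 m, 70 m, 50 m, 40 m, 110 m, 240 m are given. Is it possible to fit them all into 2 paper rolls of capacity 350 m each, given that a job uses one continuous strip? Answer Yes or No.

Total = 850 m; ⌈850/350⌉ = 3.
At least 3 paper rolls are required, but only 2 are allowed.

No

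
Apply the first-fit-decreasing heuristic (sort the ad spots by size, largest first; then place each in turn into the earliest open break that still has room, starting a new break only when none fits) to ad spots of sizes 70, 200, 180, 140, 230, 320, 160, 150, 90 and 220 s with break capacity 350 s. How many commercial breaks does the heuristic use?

Sorted descending: 320, 230, 220, 200, 180, 160, 150, 140, 90, 70.
  320 → break 1 (new)  [load 320/350]
  230 → break 2 (new)  [load 230/350]
  220 → break 3 (new)  [load 220/350]
  200 → break 4 (new)  [load 200/350]
  180 → break 5 (new)  [load 180/350]
  160 → break 5  [load 340/350]
  150 → break 4  [load 350/350]
  140 → break 6 (new)  [load 140/350]
  90 → break 2  [load 320/350]
  70 → break 3  [load 290/350]
6 commercial breaks opened.

6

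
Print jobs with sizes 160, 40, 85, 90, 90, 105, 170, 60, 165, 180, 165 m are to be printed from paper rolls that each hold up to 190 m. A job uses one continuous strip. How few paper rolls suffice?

8

Total = 180 + 170 + 165 + 165 + 160 + 105 + 90 + 90 + 85 + 60 + 40 = 1310 m.
Lower bound: ⌈1310/190⌉ = 7 paper rolls.
A packing using 8 paper rolls:
  roll 1: 180 = 180
  roll 2: 170 = 170
  roll 3: 165 = 165
  roll 4: 165 = 165
  roll 5: 160 = 160
  roll 6: 105 + 85 = 190
  roll 7: 90 + 90 = 180
  roll 8: 60 + 40 = 100
No arrangement into 7 paper rolls stays within capacity, so 8 is optimal.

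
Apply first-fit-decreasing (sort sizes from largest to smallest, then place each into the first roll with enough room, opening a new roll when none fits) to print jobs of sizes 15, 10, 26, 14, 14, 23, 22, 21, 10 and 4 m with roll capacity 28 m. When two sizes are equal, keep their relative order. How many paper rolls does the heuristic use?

7

Sorted descending: 26, 23, 22, 21, 15, 14, 14, 10, 10, 4.
  26 → roll 1 (new)  [load 26/28]
  23 → roll 2 (new)  [load 23/28]
  22 → roll 3 (new)  [load 22/28]
  21 → roll 4 (new)  [load 21/28]
  15 → roll 5 (new)  [load 15/28]
  14 → roll 6 (new)  [load 14/28]
  14 → roll 6  [load 28/28]
  10 → roll 5  [load 25/28]
  10 → roll 7 (new)  [load 10/28]
  4 → roll 2  [load 27/28]
7 paper rolls opened.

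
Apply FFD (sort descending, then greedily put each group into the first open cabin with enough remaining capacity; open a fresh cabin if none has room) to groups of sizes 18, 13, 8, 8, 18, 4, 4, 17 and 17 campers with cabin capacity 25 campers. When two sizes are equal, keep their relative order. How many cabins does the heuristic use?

Sorted descending: 18, 18, 17, 17, 13, 8, 8, 4, 4.
  18 → cabin 1 (new)  [load 18/25]
  18 → cabin 2 (new)  [load 18/25]
  17 → cabin 3 (new)  [load 17/25]
  17 → cabin 4 (new)  [load 17/25]
  13 → cabin 5 (new)  [load 13/25]
  8 → cabin 3  [load 25/25]
  8 → cabin 4  [load 25/25]
  4 → cabin 1  [load 22/25]
  4 → cabin 2  [load 22/25]
5 cabins opened.

5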